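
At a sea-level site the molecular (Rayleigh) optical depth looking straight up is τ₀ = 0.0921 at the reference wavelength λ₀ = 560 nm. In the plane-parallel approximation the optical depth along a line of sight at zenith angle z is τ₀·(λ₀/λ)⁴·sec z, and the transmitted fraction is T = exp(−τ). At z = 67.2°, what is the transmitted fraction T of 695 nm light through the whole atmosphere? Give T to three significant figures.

0.905

sec 67.2° = 2.5805.
τ = 0.0921 × (560/695)⁴ × 2.5805 = 0.0921 × 0.4215 × 2.5805 = 0.1002.
T = exp(−0.1002) = 0.9047.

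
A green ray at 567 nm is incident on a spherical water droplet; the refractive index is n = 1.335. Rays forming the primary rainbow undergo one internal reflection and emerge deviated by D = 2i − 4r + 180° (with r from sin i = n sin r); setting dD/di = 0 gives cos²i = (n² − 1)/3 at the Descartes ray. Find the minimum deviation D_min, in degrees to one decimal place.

cos²i = (1.78222 − 1)/3 = 0.26074; i = arccos(0.51063) = 59.294°.
sin r = sin 59.294°/1.335 = 0.64405; r = 40.094°.
D_min = 2·59.294° − 4·40.094° + 180° = 138.212°.

138.2°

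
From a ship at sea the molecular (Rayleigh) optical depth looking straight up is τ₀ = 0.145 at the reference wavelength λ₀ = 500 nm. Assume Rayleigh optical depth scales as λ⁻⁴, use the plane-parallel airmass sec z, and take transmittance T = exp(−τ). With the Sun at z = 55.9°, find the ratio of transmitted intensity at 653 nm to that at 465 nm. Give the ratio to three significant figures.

1.29

Airmass: sec 55.9° = 1.7837.
τ(653 nm) = 0.145 × (500/653)⁴ × 1.7837 = 0.145 × 0.3437 × 1.7837 = 0.0889.
τ(465 nm) = 0.145 × (500/465)⁴ × 1.7837 = 0.145 × 1.3368 × 1.7837 = 0.3457.
T(653)/T(465) = exp(τ_B − τ_A) = exp(0.2568) = 1.2928.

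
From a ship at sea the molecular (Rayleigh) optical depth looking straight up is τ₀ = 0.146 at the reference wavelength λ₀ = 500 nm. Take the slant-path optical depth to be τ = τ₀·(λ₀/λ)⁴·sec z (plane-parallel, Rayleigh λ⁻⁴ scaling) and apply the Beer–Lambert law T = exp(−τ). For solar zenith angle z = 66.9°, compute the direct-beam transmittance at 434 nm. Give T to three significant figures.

0.519

sec 66.9° = 2.5488.
τ = 0.146 × (500/434)⁴ × 2.5488 = 0.146 × 1.7617 × 2.5488 = 0.6556.
T = exp(−0.6556) = 0.5191.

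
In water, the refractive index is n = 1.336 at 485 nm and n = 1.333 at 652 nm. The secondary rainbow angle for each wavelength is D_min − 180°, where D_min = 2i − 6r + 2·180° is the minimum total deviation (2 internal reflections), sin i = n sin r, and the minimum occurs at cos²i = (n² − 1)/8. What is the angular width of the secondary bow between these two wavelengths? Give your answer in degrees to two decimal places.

0.78°

At 485 nm (n = 1.336): cos²i = 0.09811 → i = 71.746°, r = 45.303°, D_min = 231.674°, rainbow angle = 51.674°.
At 652 nm (n = 1.333): cos²i = 0.09711 → i = 71.843°, r = 45.466°, D_min = 230.891°, rainbow angle = 50.891°.
Angular width = |51.674° − 50.891°| = 0.783°.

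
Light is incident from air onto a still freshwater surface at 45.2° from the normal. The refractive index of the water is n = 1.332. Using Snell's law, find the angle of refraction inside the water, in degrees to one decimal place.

Snell: sin θ_r = sin θ_i / n = sin 45.2° / 1.332 = 0.7096 / 1.332 = 0.5327.
θ_r = arcsin(0.5327) = 32.19°.

32.2°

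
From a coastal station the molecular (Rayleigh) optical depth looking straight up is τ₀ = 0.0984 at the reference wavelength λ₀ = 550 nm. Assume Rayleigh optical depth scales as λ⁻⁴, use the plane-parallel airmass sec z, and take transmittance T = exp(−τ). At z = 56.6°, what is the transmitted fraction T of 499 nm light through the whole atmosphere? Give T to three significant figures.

sec 56.6° = 1.8166.
τ = 0.0984 × (550/499)⁴ × 1.8166 = 0.0984 × 1.4759 × 1.8166 = 0.2638.
T = exp(−0.2638) = 0.7681.

0.768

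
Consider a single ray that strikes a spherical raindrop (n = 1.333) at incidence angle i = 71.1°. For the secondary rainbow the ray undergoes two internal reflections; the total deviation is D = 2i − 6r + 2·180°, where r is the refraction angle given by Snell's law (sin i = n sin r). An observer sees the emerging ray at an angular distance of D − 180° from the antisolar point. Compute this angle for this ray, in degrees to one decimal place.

sin r = sin 71.1° / 1.333 = 0.9461/1.333 = 0.7097; r = 45.21°.
D = 2·71.1° − 6·45.21° + 2·180° = 142.20° − 271.28° + 360° = 230.92°.
Angle from antisolar point = D − 180° = 50.92°.

50.9°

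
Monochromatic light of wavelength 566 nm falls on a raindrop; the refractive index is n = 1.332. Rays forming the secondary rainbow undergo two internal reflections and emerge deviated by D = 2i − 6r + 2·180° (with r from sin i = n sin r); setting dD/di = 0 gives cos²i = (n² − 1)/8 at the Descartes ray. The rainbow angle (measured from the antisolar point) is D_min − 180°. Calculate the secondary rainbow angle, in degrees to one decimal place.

50.6°

cos²i = (1.77422 − 1)/8 = 0.09678; i = arccos(0.31109) = 71.875°.
sin r = sin 71.875°/1.332 = 0.71350; r = 45.520°.
D_min = 2·71.875° − 6·45.520° + 360° = 230.628°.
Rainbow angle = D_min − 180° = 50.628°.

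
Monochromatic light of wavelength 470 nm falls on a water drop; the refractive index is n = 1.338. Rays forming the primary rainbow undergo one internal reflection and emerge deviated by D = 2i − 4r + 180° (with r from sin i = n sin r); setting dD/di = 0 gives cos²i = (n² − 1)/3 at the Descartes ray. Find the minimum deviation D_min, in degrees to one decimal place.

cos²i = (1.79024 − 1)/3 = 0.26341; i = arccos(0.51324) = 59.120°.
sin r = sin 59.120°/1.338 = 0.64144; r = 39.899°.
D_min = 2·59.120° − 4·39.899° + 180° = 138.643°.

138.6°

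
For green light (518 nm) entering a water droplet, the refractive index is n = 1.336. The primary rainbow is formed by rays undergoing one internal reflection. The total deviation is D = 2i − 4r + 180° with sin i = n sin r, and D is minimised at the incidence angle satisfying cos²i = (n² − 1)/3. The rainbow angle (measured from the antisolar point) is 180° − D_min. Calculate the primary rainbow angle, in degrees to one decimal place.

cos²i = (1.78490 − 1)/3 = 0.26163; i = arccos(0.51150) = 59.236°.
sin r = sin 59.236°/1.336 = 0.64318; r = 40.029°.
D_min = 2·59.236° − 4·40.029° + 180° = 138.356°.
Rainbow angle = 180° − D_min = 41.644°.

41.6°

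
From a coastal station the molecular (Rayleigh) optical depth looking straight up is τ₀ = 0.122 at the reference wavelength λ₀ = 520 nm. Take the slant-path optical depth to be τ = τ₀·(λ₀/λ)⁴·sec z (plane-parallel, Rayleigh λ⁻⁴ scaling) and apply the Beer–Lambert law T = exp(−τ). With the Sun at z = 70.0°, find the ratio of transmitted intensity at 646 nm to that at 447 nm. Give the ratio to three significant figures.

Airmass: sec 70.0° = 2.9238.
τ(646 nm) = 0.122 × (520/646)⁴ × 2.9238 = 0.122 × 0.4198 × 2.9238 = 0.1498.
τ(447 nm) = 0.122 × (520/447)⁴ × 2.9238 = 0.122 × 1.8314 × 2.9238 = 0.6533.
T(646)/T(447) = exp(τ_B − τ_A) = exp(0.5035) = 1.6545.

1.65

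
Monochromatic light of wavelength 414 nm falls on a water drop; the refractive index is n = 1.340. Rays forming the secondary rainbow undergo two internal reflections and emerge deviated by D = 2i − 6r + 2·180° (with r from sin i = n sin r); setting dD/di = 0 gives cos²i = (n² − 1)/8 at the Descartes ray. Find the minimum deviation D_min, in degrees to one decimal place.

cos²i = (1.79560 − 1)/8 = 0.09945; i = arccos(0.31536) = 71.618°.
sin r = sin 71.618°/1.340 = 0.70819; r = 45.088°.
D_min = 2·71.618° − 6·45.088° + 360° = 232.709°.

232.7°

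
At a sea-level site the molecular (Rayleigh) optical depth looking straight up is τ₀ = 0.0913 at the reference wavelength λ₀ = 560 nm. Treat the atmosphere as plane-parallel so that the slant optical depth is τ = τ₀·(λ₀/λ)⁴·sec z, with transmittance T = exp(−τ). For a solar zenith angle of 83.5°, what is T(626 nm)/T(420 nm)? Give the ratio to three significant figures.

Airmass: sec 83.5° = 8.8337.
τ(626 nm) = 0.0913 × (560/626)⁴ × 8.8337 = 0.0913 × 0.6404 × 8.8337 = 0.5165.
τ(420 nm) = 0.0913 × (560/420)⁴ × 8.8337 = 0.0913 × 3.1605 × 8.8337 = 2.5490.
T(626)/T(420) = exp(τ_B − τ_A) = exp(2.0325) = 7.6330.

7.63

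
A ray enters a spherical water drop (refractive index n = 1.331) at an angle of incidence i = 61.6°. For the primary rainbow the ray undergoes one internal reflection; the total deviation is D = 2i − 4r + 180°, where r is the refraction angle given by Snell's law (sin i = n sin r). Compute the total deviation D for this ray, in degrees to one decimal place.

sin r = sin 61.6° / 1.331 = 0.8796/1.331 = 0.6609; r = 41.37°.
D = 2·61.6° − 4·41.37° + 180° = 123.20° − 165.47° + 180° = 137.73°.

137.7°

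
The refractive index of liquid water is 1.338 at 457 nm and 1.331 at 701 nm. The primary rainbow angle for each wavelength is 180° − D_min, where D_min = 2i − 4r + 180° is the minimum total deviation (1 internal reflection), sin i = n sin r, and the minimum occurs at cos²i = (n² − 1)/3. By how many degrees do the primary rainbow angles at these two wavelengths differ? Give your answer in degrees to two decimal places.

1.01°

At 457 nm (n = 1.338): cos²i = 0.26341 → i = 59.120°, r = 39.899°, D_min = 138.643°, rainbow angle = 41.357°.
At 701 nm (n = 1.331): cos²i = 0.25719 → i = 59.527°, r = 40.356°, D_min = 137.630°, rainbow angle = 42.370°.
Angular width = |41.357° − 42.370°| = 1.013°.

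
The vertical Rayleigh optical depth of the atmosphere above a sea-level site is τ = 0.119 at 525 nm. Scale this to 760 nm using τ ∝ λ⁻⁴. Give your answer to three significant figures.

0.0271

τ(760 nm) = τ(525 nm) × (525/760)⁴ = 0.119 × (0.6908)⁴ = 0.119 × 0.2277 = 0.0271.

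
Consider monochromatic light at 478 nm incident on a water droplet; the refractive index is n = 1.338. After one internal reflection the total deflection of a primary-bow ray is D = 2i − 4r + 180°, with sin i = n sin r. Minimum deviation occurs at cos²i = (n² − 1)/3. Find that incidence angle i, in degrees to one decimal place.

cos²i = (1.338² − 1)/3 = (1.79024 − 1)/3 = 0.26341.
cos i = 0.51324, so i = 59.120°.

59.1°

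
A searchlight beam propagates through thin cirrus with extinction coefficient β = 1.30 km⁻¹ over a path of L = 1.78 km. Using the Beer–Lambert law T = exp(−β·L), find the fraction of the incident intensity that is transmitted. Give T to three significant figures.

τ = β·L = 1.30 × 1.78 = 2.3140.
T = exp(−2.3140) = 0.0989.

0.0989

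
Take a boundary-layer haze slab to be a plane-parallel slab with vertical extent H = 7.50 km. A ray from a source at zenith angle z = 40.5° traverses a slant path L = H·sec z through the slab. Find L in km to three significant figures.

9.86 km

sec z = 1/cos 40.5° = 1.3151.
L = 7.50 × 1.3151 = 9.863 km.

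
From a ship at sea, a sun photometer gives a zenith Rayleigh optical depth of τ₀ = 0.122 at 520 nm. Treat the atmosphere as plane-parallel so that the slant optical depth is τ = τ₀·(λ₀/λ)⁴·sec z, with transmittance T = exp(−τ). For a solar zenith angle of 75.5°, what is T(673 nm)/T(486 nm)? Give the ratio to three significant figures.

1.59

Airmass: sec 75.5° = 3.9939.
τ(673 nm) = 0.122 × (520/673)⁴ × 3.9939 = 0.122 × 0.3564 × 3.9939 = 0.1737.
τ(486 nm) = 0.122 × (520/486)⁴ × 3.9939 = 0.122 × 1.3106 × 3.9939 = 0.6386.
T(673)/T(486) = exp(τ_B − τ_A) = exp(0.4649) = 1.5919.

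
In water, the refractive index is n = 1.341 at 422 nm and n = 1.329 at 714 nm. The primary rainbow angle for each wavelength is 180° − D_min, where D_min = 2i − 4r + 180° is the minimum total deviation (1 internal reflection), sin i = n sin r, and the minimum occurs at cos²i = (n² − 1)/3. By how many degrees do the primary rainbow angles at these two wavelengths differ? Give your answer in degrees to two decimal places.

At 422 nm (n = 1.341): cos²i = 0.26609 → i = 58.946°, r = 39.705°, D_min = 139.071°, rainbow angle = 40.929°.
At 714 nm (n = 1.329): cos²i = 0.25541 → i = 59.643°, r = 40.487°, D_min = 137.337°, rainbow angle = 42.663°.
Angular width = |40.929° − 42.663°| = 1.735°.

1.73°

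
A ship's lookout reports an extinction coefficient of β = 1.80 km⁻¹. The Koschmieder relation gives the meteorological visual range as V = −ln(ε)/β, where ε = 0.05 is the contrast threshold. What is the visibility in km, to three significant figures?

1.66 km

V = −ln(0.05) / 1.80 = 2.996 / 1.80 = 1.6643 km.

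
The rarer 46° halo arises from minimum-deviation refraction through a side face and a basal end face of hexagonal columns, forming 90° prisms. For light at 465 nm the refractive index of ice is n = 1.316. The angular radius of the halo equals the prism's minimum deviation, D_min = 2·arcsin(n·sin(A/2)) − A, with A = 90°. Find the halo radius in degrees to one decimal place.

n·sin(A/2) = 1.316 × sin 45° = 1.316 × 0.7071 = 0.9306.
D_min = 2·arcsin(0.9306) − 90° = 2 × 68.521° − 90° = 47.042°.

47.0°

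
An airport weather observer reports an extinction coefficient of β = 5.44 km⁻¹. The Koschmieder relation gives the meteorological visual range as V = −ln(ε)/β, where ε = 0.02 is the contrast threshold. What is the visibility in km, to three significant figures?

V = −ln(0.02) / 5.44 = 3.912 / 5.44 = 0.7191 km.

0.719 km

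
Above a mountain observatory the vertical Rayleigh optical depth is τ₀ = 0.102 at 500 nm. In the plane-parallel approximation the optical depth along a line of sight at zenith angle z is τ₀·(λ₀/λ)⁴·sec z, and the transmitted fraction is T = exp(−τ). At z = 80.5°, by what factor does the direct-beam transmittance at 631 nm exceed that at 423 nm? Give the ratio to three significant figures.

2.62

Airmass: sec 80.5° = 6.0589.
τ(631 nm) = 0.102 × (500/631)⁴ × 6.0589 = 0.102 × 0.3942 × 6.0589 = 0.2436.
τ(423 nm) = 0.102 × (500/423)⁴ × 6.0589 = 0.102 × 1.9522 × 6.0589 = 1.2065.
T(631)/T(423) = exp(τ_B − τ_A) = exp(0.9628) = 2.6190.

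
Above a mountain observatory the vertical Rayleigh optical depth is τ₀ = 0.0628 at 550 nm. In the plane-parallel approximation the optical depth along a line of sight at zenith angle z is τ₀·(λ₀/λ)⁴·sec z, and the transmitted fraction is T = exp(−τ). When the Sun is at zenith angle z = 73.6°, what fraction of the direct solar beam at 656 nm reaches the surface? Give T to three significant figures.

0.896

sec 73.6° = 3.5418.
τ = 0.0628 × (550/656)⁴ × 3.5418 = 0.0628 × 0.4941 × 3.5418 = 0.1099.
T = exp(−0.1099) = 0.8959.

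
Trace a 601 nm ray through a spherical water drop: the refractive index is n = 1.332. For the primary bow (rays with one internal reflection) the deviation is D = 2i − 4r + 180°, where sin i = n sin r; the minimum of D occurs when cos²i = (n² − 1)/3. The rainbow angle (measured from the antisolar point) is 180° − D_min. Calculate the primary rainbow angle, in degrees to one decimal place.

42.2°

cos²i = (1.77422 − 1)/3 = 0.25807; i = arccos(0.50801) = 59.469°.
sin r = sin 59.469°/1.332 = 0.64666; r = 40.290°.
D_min = 2·59.469° − 4·40.290° + 180° = 137.776°.
Rainbow angle = 180° − D_min = 42.224°.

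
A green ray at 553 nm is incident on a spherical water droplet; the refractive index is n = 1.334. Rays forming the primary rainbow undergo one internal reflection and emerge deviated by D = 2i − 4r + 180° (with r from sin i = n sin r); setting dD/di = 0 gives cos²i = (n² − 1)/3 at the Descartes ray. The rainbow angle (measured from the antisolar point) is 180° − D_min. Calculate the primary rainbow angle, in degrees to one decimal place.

41.9°

cos²i = (1.77956 − 1)/3 = 0.25985; i = arccos(0.50976) = 59.352°.
sin r = sin 59.352°/1.334 = 0.64492; r = 40.159°.
D_min = 2·59.352° − 4·40.159° + 180° = 138.067°.
Rainbow angle = 180° − D_min = 41.933°.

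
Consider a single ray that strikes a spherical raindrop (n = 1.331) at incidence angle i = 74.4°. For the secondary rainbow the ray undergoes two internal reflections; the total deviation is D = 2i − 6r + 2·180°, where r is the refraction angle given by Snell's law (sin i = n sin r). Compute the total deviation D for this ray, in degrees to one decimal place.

230.7°

sin r = sin 74.4° / 1.331 = 0.9632/1.331 = 0.7236; r = 46.36°.
D = 2·74.4° − 6·46.36° + 2·180° = 148.80° − 278.13° + 360° = 230.67°.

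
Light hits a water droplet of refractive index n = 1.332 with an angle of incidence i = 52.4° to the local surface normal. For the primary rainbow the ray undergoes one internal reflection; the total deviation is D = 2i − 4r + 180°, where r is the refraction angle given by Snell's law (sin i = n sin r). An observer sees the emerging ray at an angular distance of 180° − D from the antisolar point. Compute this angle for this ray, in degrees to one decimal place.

41.2°

sin r = sin 52.4° / 1.332 = 0.7923/1.332 = 0.5948; r = 36.50°.
D = 2·52.4° − 4·36.50° + 180° = 104.80° − 146.00° + 180° = 138.80°.
Angle from antisolar point = 180° − D = 41.20°.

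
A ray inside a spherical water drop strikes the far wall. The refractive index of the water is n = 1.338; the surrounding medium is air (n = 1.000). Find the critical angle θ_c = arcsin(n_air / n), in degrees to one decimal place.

sin θ_c = n_air / n = 1.000 / 1.338 = 0.7474.
θ_c = arcsin(0.7474) = 48.36°.

48.4°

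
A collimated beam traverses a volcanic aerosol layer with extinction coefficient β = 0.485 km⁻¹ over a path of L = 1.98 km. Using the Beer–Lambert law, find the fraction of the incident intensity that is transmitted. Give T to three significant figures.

0.383

τ = β·L = 0.485 × 1.98 = 0.9603.
T = exp(−0.9603) = 0.3828.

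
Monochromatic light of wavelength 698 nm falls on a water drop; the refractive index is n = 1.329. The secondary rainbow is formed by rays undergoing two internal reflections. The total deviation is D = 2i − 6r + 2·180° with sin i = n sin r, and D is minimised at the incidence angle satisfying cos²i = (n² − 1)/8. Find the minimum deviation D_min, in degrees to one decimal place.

229.8°

cos²i = (1.76624 − 1)/8 = 0.09578; i = arccos(0.30948) = 71.972°.
sin r = sin 71.972°/1.329 = 0.71550; r = 45.685°.
D_min = 2·71.972° − 6·45.685° + 360° = 229.837°.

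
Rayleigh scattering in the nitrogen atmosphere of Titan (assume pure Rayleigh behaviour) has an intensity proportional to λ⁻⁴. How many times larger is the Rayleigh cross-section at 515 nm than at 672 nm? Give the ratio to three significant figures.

2.90

Rayleigh scattering ∝ λ⁻⁴, so the ratio of coefficients is the inverse fourth power of the wavelength ratio.
σ(515)/σ(672) = (672/515)⁴ = (1.3049)⁴ = 2.899.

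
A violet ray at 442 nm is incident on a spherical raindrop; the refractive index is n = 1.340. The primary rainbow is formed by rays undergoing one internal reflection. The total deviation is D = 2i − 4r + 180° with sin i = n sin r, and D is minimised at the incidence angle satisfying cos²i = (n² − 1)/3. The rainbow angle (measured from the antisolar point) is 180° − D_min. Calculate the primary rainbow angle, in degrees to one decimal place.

41.1°

cos²i = (1.79560 − 1)/3 = 0.26520; i = arccos(0.51498) = 59.004°.
sin r = sin 59.004°/1.340 = 0.63971; r = 39.770°.
D_min = 2·59.004° − 4·39.770° + 180° = 138.929°.
Rainbow angle = 180° − D_min = 41.071°.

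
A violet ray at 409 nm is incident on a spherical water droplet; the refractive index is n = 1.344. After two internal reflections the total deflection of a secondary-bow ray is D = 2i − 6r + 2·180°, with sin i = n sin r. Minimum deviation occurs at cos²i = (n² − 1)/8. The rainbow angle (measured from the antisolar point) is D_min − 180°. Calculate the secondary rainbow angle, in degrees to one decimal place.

cos²i = (1.80634 − 1)/8 = 0.10079; i = arccos(0.31748) = 71.490°.
sin r = sin 71.490°/1.344 = 0.70555; r = 44.874°.
D_min = 2·71.490° − 6·44.874° + 360° = 233.733°.
Rainbow angle = D_min − 180° = 53.733°.

53.7°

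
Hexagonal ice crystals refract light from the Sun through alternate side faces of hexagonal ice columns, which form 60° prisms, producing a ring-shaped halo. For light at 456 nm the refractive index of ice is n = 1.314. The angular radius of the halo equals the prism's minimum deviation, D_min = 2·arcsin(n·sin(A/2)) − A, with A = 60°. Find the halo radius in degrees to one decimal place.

22.1°

n·sin(A/2) = 1.314 × sin 30° = 1.314 × 0.5000 = 0.6570.
D_min = 2·arcsin(0.6570) − 60° = 2 × 41.071° − 60° = 22.143°.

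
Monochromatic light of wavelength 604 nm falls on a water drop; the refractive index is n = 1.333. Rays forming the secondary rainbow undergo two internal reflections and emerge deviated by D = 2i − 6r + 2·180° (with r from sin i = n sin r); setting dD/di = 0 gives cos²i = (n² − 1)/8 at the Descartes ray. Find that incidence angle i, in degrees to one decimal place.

71.8°

cos²i = (1.333² − 1)/8 = (1.77689 − 1)/8 = 0.09711.
cos i = 0.31163, so i = 71.843°.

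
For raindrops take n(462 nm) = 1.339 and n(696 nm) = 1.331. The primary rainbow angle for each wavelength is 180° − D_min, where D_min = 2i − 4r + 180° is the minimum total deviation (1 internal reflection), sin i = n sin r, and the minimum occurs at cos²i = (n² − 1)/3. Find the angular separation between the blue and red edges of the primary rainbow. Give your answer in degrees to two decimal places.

1.16°

At 462 nm (n = 1.339): cos²i = 0.26431 → i = 59.062°, r = 39.834°, D_min = 138.786°, rainbow angle = 41.214°.
At 696 nm (n = 1.331): cos²i = 0.25719 → i = 59.527°, r = 40.356°, D_min = 137.630°, rainbow angle = 42.370°.
Angular width = |41.214° − 42.370°| = 1.156°.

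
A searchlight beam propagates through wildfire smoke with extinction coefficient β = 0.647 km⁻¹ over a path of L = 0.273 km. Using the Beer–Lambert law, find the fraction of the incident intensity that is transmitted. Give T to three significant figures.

0.838

τ = β·L = 0.647 × 0.273 = 0.1766.
T = exp(−0.1766) = 0.8381.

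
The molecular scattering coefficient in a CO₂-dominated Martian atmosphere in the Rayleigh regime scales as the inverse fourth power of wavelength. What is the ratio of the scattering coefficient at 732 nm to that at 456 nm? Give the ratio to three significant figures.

0.151

Rayleigh scattering ∝ λ⁻⁴, so the ratio of coefficients is the inverse fourth power of the wavelength ratio.
σ(732)/σ(456) = (456/732)⁴ = (0.6230)⁴ = 0.1506.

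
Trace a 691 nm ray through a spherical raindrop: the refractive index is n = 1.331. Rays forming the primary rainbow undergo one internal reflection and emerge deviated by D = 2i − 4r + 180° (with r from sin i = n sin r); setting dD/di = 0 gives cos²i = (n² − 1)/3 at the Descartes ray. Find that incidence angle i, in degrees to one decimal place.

59.5°

cos²i = (1.331² − 1)/3 = (1.77156 − 1)/3 = 0.25719.
cos i = 0.50714, so i = 59.527°.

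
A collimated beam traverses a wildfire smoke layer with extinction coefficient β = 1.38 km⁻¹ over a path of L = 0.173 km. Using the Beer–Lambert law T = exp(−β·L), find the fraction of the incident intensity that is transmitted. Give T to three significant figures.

τ = β·L = 1.38 × 0.173 = 0.2387.
T = exp(−0.2387) = 0.7876.

0.788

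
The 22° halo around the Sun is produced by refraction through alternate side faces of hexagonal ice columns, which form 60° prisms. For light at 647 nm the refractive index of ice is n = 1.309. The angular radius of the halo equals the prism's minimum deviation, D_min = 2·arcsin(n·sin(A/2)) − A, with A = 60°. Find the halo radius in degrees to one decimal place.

21.8°

n·sin(A/2) = 1.309 × sin 30° = 1.309 × 0.5000 = 0.6545.
D_min = 2·arcsin(0.6545) − 60° = 2 × 40.882° − 60° = 21.763°.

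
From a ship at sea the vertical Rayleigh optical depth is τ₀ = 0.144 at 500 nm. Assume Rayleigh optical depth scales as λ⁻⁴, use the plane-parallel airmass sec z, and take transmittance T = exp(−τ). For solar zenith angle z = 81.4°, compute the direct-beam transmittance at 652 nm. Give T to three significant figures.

sec 81.4° = 6.6874.
τ = 0.144 × (500/652)⁴ × 6.6874 = 0.144 × 0.3459 × 6.6874 = 0.3330.
T = exp(−0.3330) = 0.7167.

0.717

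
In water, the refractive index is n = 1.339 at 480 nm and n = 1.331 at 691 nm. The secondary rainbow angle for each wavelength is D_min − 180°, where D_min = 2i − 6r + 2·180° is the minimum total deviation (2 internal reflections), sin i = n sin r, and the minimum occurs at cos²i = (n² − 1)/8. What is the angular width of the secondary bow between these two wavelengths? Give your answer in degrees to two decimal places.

At 480 nm (n = 1.339): cos²i = 0.09912 → i = 71.650°, r = 45.141°, D_min = 232.451°, rainbow angle = 52.451°.
At 691 nm (n = 1.331): cos²i = 0.09645 → i = 71.907°, r = 45.575°, D_min = 230.365°, rainbow angle = 50.365°.
Angular width = |52.451° − 50.365°| = 2.086°.

2.09°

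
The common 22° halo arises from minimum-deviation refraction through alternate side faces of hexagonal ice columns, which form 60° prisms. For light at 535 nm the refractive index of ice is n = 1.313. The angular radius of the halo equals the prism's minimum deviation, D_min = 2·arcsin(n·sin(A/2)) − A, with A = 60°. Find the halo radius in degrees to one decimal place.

22.1°

n·sin(A/2) = 1.313 × sin 30° = 1.313 × 0.5000 = 0.6565.
D_min = 2·arcsin(0.6565) − 60° = 2 × 41.033° − 60° = 22.067°.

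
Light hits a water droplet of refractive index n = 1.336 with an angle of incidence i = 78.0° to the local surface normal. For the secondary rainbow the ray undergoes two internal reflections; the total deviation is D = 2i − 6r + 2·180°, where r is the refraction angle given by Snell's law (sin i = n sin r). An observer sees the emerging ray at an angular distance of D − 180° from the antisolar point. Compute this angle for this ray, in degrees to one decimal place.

sin r = sin 78.0° / 1.336 = 0.9781/1.336 = 0.7321; r = 47.07°.
D = 2·78.0° − 6·47.07° + 2·180° = 156.00° − 282.40° + 360° = 233.60°.
Angle from antisolar point = D − 180° = 53.60°.

53.6°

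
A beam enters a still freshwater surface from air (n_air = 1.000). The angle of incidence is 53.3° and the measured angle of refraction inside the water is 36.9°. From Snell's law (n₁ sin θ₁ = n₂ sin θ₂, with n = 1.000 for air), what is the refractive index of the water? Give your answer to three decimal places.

n = sin θ_i / sin θ_r = sin 53.3° / sin 36.9° = 0.8018 / 0.6004 = 1.3354.

1.335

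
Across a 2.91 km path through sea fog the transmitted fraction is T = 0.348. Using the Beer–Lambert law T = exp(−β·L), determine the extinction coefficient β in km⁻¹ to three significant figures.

0.363 km⁻¹

Beer–Lambert: T = exp(−βL) ⇒ β = −ln(T)/L = −ln(0.348)/2.91 = 1.0556/2.91 = 0.3627 km⁻¹.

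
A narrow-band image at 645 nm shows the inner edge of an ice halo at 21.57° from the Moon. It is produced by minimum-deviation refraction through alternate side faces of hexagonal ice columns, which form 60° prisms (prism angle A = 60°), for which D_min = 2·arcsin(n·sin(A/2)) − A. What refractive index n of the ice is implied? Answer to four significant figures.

Rearranging: n = sin((D_min + A)/2) / sin(A/2).
(D_min + A)/2 = (21.57° + 60°)/2 = 40.785°.
n = sin 40.785° / sin 30° = 0.6532 / 0.5000 = 1.3064.

1.306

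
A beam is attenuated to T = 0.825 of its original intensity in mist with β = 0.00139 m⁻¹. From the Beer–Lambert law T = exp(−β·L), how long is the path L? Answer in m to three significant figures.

Beer–Lambert: T = exp(−βL) ⇒ L = −ln(T)/β = −ln(0.825)/0.00139 = 0.1924/0.00139 = 138.4 m.

138 m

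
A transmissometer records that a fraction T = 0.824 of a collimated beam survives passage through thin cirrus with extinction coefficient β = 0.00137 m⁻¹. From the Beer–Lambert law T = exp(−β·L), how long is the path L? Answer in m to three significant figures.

141 m

Beer–Lambert: T = exp(−βL) ⇒ L = −ln(T)/β = −ln(0.824)/0.00137 = 0.1936/0.00137 = 141.3 m.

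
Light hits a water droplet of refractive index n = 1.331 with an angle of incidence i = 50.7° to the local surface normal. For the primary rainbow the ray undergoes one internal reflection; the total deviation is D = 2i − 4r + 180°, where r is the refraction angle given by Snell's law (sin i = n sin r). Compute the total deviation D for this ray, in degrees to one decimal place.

sin r = sin 50.7° / 1.331 = 0.7738/1.331 = 0.5814; r = 35.55°.
D = 2·50.7° − 4·35.55° + 180° = 101.40° − 142.20° + 180° = 139.20°.

139.2°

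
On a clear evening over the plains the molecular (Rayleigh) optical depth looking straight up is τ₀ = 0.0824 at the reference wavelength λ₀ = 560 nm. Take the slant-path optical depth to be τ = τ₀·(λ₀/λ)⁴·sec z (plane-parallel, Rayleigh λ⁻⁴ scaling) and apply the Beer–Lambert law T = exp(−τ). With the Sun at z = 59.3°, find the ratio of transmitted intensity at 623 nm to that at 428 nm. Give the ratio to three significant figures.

1.44

Airmass: sec 59.3° = 1.9587.
τ(623 nm) = 0.0824 × (560/623)⁴ × 1.9587 = 0.0824 × 0.6528 × 1.9587 = 0.1054.
τ(428 nm) = 0.0824 × (560/428)⁴ × 1.9587 = 0.0824 × 2.9307 × 1.9587 = 0.4730.
T(623)/T(428) = exp(τ_B − τ_A) = exp(0.3676) = 1.4443.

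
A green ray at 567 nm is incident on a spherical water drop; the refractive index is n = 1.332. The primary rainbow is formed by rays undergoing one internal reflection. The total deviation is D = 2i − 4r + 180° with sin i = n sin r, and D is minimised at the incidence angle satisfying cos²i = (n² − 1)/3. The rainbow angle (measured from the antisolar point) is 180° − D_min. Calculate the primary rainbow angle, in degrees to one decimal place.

cos²i = (1.77422 − 1)/3 = 0.25807; i = arccos(0.50801) = 59.469°.
sin r = sin 59.469°/1.332 = 0.64666; r = 40.290°.
D_min = 2·59.469° − 4·40.290° + 180° = 137.776°.
Rainbow angle = 180° − D_min = 42.224°.

42.2°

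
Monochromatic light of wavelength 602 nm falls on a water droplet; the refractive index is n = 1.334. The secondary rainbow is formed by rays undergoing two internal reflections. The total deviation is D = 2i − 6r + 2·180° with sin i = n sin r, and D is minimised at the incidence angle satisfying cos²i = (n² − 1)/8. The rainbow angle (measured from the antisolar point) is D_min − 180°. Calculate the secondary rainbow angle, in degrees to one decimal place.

cos²i = (1.77956 − 1)/8 = 0.09744; i = arccos(0.31216) = 71.810°.
sin r = sin 71.810°/1.334 = 0.71217; r = 45.411°.
D_min = 2·71.810° − 6·45.411° + 360° = 231.153°.
Rainbow angle = D_min − 180° = 51.153°.

51.2°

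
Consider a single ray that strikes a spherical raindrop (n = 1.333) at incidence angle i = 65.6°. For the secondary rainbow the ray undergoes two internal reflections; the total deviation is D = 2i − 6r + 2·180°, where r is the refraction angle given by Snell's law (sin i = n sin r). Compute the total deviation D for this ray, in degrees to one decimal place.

sin r = sin 65.6° / 1.333 = 0.9107/1.333 = 0.6832; r = 43.09°.
D = 2·65.6° − 6·43.09° + 2·180° = 131.20° − 258.56° + 360° = 232.64°.

232.6°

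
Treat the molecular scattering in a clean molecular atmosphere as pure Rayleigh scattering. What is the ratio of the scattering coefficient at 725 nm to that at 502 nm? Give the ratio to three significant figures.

Rayleigh scattering ∝ λ⁻⁴, so the ratio of coefficients is the inverse fourth power of the wavelength ratio.
σ(725)/σ(502) = (502/725)⁴ = (0.6924)⁴ = 0.2299.

0.230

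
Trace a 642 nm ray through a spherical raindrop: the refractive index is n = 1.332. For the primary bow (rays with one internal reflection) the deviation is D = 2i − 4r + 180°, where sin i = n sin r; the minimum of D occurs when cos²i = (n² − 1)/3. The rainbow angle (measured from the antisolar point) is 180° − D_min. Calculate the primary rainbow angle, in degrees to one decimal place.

42.2°

cos²i = (1.77422 − 1)/3 = 0.25807; i = arccos(0.50801) = 59.469°.
sin r = sin 59.469°/1.332 = 0.64666; r = 40.290°.
D_min = 2·59.469° − 4·40.290° + 180° = 137.776°.
Rainbow angle = 180° − D_min = 42.224°.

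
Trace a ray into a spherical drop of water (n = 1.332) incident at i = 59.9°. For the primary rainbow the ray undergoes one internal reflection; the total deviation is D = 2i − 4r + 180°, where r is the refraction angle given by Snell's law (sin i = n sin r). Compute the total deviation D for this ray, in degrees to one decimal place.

sin r = sin 59.9° / 1.332 = 0.8652/1.332 = 0.6495; r = 40.50°.
D = 2·59.9° − 4·40.50° + 180° = 119.80° − 162.02° + 180° = 137.78°.

137.8°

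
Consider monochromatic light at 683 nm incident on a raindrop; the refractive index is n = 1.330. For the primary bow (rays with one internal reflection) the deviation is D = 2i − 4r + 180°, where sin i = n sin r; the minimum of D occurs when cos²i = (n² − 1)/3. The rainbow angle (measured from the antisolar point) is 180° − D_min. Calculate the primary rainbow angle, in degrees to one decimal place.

42.5°

cos²i = (1.76890 − 1)/3 = 0.25630; i = arccos(0.50626) = 59.585°.
sin r = sin 59.585°/1.330 = 0.64841; r = 40.422°.
D_min = 2·59.585° − 4·40.422° + 180° = 137.484°.
Rainbow angle = 180° − D_min = 42.516°.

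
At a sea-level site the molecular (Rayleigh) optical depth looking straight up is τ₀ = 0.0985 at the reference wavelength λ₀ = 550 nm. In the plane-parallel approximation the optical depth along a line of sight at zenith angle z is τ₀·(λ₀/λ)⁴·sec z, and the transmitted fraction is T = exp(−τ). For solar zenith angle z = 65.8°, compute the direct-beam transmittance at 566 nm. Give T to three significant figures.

0.807

sec 65.8° = 2.4395.
τ = 0.0985 × (550/566)⁴ × 2.4395 = 0.0985 × 0.8916 × 2.4395 = 0.2142.
T = exp(−0.2142) = 0.8071.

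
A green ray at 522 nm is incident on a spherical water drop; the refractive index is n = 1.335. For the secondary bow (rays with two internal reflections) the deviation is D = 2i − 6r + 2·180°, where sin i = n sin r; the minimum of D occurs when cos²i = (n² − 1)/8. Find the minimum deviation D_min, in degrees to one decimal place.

231.4°

cos²i = (1.78222 − 1)/8 = 0.09778; i = arccos(0.31269) = 71.778°.
sin r = sin 71.778°/1.335 = 0.71150; r = 45.357°.
D_min = 2·71.778° − 6·45.357° + 360° = 231.414°.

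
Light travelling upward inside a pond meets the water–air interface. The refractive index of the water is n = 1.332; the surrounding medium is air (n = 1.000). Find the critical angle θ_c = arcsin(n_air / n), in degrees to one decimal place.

sin θ_c = n_air / n = 1.000 / 1.332 = 0.7508.
θ_c = arcsin(0.7508) = 48.66°.

48.7°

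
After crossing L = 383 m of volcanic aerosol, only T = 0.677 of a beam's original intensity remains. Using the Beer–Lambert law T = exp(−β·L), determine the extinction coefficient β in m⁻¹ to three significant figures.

0.00102 m⁻¹

Beer–Lambert: T = exp(−βL) ⇒ β = −ln(T)/L = −ln(0.677)/383 = 0.3901/383 = 0.001018 m⁻¹.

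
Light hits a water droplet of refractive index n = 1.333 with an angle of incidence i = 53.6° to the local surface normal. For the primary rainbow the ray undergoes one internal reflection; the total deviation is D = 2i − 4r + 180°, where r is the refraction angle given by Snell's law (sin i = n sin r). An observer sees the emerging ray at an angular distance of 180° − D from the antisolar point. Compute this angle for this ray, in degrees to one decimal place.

41.4°

sin r = sin 53.6° / 1.333 = 0.8049/1.333 = 0.6038; r = 37.14°.
D = 2·53.6° − 4·37.14° + 180° = 107.20° − 148.58° + 180° = 138.62°.
Angle from antisolar point = 180° − D = 41.38°.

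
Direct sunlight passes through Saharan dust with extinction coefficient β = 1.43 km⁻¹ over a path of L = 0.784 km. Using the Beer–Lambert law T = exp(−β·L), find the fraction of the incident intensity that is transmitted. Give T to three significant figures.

τ = β·L = 1.43 × 0.784 = 1.1211.
T = exp(−1.1211) = 0.3259.

0.326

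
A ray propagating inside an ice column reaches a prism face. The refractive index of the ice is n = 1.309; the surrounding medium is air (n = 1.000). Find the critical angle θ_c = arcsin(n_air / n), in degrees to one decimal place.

sin θ_c = n_air / n = 1.000 / 1.309 = 0.7639.
θ_c = arcsin(0.7639) = 49.81°.

49.8°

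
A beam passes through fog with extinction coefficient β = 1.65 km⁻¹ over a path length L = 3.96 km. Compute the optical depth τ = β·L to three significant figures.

τ = β·L = 1.65 × 3.96 = 6.5340.

6.53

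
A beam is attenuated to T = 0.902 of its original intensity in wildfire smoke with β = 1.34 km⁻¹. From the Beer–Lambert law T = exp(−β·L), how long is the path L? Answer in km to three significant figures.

0.0770 km

Beer–Lambert: T = exp(−βL) ⇒ L = −ln(T)/β = −ln(0.902)/1.34 = 0.1031/1.34 = 0.07697 km.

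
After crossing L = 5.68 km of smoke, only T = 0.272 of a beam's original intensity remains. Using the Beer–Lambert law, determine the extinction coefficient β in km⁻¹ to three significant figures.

Beer–Lambert: T = exp(−βL) ⇒ β = −ln(T)/L = −ln(0.272)/5.68 = 1.3020/5.68 = 0.2292 km⁻¹.

0.229 km⁻¹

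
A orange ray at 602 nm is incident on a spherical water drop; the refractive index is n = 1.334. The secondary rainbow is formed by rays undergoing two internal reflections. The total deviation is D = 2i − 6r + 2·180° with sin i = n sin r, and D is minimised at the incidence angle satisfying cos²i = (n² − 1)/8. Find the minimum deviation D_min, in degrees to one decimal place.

cos²i = (1.77956 − 1)/8 = 0.09744; i = arccos(0.31216) = 71.810°.
sin r = sin 71.810°/1.334 = 0.71217; r = 45.411°.
D_min = 2·71.810° − 6·45.411° + 360° = 231.153°.

231.2°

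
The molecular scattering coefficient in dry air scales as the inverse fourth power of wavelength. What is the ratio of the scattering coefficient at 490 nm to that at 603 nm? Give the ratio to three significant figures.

Rayleigh scattering ∝ λ⁻⁴, so the ratio of coefficients is the inverse fourth power of the wavelength ratio.
σ(490)/σ(603) = (603/490)⁴ = (1.2306)⁴ = 2.293.

2.29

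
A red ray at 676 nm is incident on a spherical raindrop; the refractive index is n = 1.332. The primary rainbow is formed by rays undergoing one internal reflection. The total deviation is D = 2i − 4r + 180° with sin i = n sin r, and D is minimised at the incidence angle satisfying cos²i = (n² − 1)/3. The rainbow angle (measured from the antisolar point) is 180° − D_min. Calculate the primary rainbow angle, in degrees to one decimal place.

42.2°

cos²i = (1.77422 − 1)/3 = 0.25807; i = arccos(0.50801) = 59.469°.
sin r = sin 59.469°/1.332 = 0.64666; r = 40.290°.
D_min = 2·59.469° − 4·40.290° + 180° = 137.776°.
Rainbow angle = 180° − D_min = 42.224°.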